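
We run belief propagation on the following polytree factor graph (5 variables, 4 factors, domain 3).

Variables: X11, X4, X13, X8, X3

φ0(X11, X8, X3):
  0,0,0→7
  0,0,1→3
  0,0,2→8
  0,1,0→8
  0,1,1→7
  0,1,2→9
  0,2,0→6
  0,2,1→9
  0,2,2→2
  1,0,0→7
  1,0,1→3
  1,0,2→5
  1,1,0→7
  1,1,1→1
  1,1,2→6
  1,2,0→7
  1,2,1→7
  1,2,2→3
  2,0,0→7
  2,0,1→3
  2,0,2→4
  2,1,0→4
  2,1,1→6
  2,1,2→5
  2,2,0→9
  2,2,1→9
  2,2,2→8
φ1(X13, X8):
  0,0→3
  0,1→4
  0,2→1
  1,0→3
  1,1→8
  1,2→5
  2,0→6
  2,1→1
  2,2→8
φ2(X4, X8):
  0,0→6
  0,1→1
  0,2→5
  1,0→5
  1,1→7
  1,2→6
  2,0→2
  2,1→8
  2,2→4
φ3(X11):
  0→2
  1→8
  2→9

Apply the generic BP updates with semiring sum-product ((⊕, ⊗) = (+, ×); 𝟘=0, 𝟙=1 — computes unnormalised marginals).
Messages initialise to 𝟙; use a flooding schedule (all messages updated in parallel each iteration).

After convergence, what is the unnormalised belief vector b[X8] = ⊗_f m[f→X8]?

b[X8] = [43992, 61360, 84840]

init: all messages = 𝟙 over 3 values
r1 m[φ0→X11] = [59, 46, 55]
r1 m[φ0→X8] = [47, 53, 60]
r1 m[φ0→X3] = [62, 48, 50]
r1 m[φ1→X13] = [8, 16, 15]
r1 m[φ1→X8] = [12, 13, 14]
r1 m[φ2→X4] = [12, 18, 14]
r1 m[φ2→X8] = [13, 16, 15]
r1 m[φ3→X11] = [2, 8, 9]
r1 m[X11→φ0] = [1, 1, 1]
r1 m[X11→φ3] = [1, 1, 1]
r1 m[X4→φ2] = [1, 1, 1]
r1 m[X13→φ1] = [1, 1, 1]
r1 m[X8→φ0] = [1, 1, 1]
r1 m[X8→φ1] = [1, 1, 1]
r1 m[X8→φ2] = [1, 1, 1]
r1 m[X3→φ0] = [1, 1, 1]
r2 m[φ0→X11] = [59, 46, 55]
r2 m[φ0→X8] = [47, 53, 60]
r2 m[φ0→X3] = [62, 48, 50]
r2 m[φ1→X13] = [8, 16, 15]
r2 m[φ1→X8] = [12, 13, 14]
r2 m[φ2→X4] = [12, 18, 14]
r2 m[φ2→X8] = [13, 16, 15]
r2 m[φ3→X11] = [2, 8, 9]
r2 m[X11→φ0] = [2, 8, 9]
r2 m[X11→φ3] = [59, 46, 55]
r2 m[X4→φ2] = [1, 1, 1]
r2 m[X13→φ1] = [1, 1, 1]
r2 m[X8→φ0] = [156, 208, 210]
r2 m[X8→φ1] = [611, 848, 900]
r2 m[X8→φ2] = [564, 689, 840]
r2 m[X3→φ0] = [1, 1, 1]
r3 m[φ0→X11] = [11370, 8822, 10764]
r3 m[φ0→X8] = [282, 295, 404]
r3 m[φ0→X3] = [74502, 57250, 58440]
r3 m[φ1→X13] = [6125, 13117, 11714]
r3 m[φ1→X8] = [12, 13, 14]
r3 m[φ2→X4] = [8273, 12683, 10000]
r3 m[φ2→X8] = [13, 16, 15]
r3 m[φ3→X11] = [2, 8, 9]
r3 m[X11→φ0] = [2, 8, 9]
r3 m[X11→φ3] = [59, 46, 55]
r3 m[X4→φ2] = [1, 1, 1]
r3 m[X13→φ1] = [1, 1, 1]
r3 m[X8→φ0] = [156, 208, 210]
r3 m[X8→φ1] = [611, 848, 900]
r3 m[X8→φ2] = [564, 689, 840]
r3 m[X3→φ0] = [1, 1, 1]
r4 m[φ0→X11] = [11370, 8822, 10764]
r4 m[φ0→X8] = [282, 295, 404]
r4 m[φ0→X3] = [74502, 57250, 58440]
r4 m[φ1→X13] = [6125, 13117, 11714]
r4 m[φ1→X8] = [12, 13, 14]
r4 m[φ2→X4] = [8273, 12683, 10000]
r4 m[φ2→X8] = [13, 16, 15]
r4 m[φ3→X11] = [2, 8, 9]
r4 m[X11→φ0] = [2, 8, 9]
r4 m[X11→φ3] = [11370, 8822, 10764]
r4 m[X4→φ2] = [1, 1, 1]
r4 m[X13→φ1] = [1, 1, 1]
r4 m[X8→φ0] = [156, 208, 210]
r4 m[X8→φ1] = [3666, 4720, 6060]
r4 m[X8→φ2] = [3384, 3835, 5656]
r4 m[X3→φ0] = [1, 1, 1]
r5 m[φ0→X11] = [11370, 8822, 10764]
r5 m[φ0→X8] = [282, 295, 404]
r5 m[φ0→X3] = [74502, 57250, 58440]
r5 m[φ1→X13] = [35938, 79058, 75196]
r5 m[φ1→X8] = [12, 13, 14]
r5 m[φ2→X4] = [52419, 77701, 60072]
r5 m[φ2→X8] = [13, 16, 15]
r5 m[φ3→X11] = [2, 8, 9]
r5 m[X11→φ0] = [2, 8, 9]
r5 m[X11→φ3] = [11370, 8822, 10764]
r5 m[X4→φ2] = [1, 1, 1]
r5 m[X13→φ1] = [1, 1, 1]
r5 m[X8→φ0] = [156, 208, 210]
r5 m[X8→φ1] = [3666, 4720, 6060]
r5 m[X8→φ2] = [3384, 3835, 5656]
r5 m[X3→φ0] = [1, 1, 1]
r6 m[φ0→X11] = [11370, 8822, 10764]
r6 m[φ0→X8] = [282, 295, 404]
r6 m[φ0→X3] = [74502, 57250, 58440]
r6 m[φ1→X13] = [35938, 79058, 75196]
r6 m[φ1→X8] = [12, 13, 14]
r6 m[φ2→X4] = [52419, 77701, 60072]
r6 m[φ2→X8] = [13, 16, 15]
r6 m[φ3→X11] = [2, 8, 9]
r6 m[X11→φ0] = [2, 8, 9]
r6 m[X11→φ3] = [11370, 8822, 10764]
r6 m[X4→φ2] = [1, 1, 1]
r6 m[X13→φ1] = [1, 1, 1]
r6 m[X8→φ0] = [156, 208, 210]
r6 m[X8→φ1] = [3666, 4720, 6060]
r6 m[X8→φ2] = [3384, 3835, 5656]
r6 m[X3→φ0] = [1, 1, 1]
fixed point reached at round 6
b[X8] = ⊗ incoming = [43992, 61360, 84840]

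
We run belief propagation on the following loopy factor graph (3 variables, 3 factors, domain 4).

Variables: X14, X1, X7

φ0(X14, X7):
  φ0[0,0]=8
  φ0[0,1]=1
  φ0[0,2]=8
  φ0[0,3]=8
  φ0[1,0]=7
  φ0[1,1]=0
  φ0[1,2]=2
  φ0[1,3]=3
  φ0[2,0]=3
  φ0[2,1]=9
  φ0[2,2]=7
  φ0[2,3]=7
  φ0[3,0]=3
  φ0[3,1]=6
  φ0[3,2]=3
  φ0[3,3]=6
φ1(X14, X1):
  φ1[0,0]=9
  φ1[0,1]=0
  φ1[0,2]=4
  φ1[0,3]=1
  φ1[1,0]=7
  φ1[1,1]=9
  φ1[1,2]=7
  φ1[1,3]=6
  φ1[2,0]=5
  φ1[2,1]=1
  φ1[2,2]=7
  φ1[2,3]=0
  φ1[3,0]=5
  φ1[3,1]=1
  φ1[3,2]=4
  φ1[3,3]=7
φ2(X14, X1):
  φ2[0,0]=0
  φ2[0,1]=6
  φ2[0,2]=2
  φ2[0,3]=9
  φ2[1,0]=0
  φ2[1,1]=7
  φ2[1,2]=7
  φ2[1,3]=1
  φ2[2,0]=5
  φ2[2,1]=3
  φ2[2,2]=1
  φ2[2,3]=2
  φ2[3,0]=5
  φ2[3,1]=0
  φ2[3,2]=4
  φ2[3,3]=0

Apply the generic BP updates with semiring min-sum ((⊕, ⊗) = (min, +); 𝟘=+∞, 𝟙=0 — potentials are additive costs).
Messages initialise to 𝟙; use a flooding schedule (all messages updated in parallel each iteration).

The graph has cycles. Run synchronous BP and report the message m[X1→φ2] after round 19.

message @ round 19 = [20, 16, 19, 18]

init: all messages = 𝟙 over 4 values
r1 m[φ0→X14] = [1, 0, 3, 3]
r1 m[φ0→X7] = [3, 0, 2, 3]
r1 m[φ1→X14] = [0, 6, 0, 1]
r1 m[φ1→X1] = [5, 0, 4, 0]
r1 m[φ2→X14] = [0, 0, 1, 0]
r1 m[φ2→X1] = [0, 0, 1, 0]
r1 m[X14→φ0] = [0, 0, 0, 0]
r1 m[X14→φ1] = [0, 0, 0, 0]
r1 m[X14→φ2] = [0, 0, 0, 0]
r1 m[X1→φ1] = [0, 0, 0, 0]
r1 m[X1→φ2] = [0, 0, 0, 0]
r1 m[X7→φ0] = [0, 0, 0, 0]
r2 m[φ0→X14] = [1, 0, 3, 3]
r2 m[φ0→X7] = [3, 0, 2, 3]
r2 m[φ1→X14] = [0, 6, 0, 1]
r2 m[φ1→X1] = [5, 0, 4, 0]
r2 m[φ2→X14] = [0, 0, 1, 0]
r2 m[φ2→X1] = [0, 0, 1, 0]
r2 m[X14→φ0] = [0, 6, 1, 1]
r2 m[X14→φ1] = [1, 0, 4, 3]
r2 m[X14→φ2] = [1, 6, 3, 4]
r2 m[X1→φ1] = [0, 0, 1, 0]
r2 m[X1→φ2] = [5, 0, 4, 0]
r2 m[X7→φ0] = [0, 0, 0, 0]
r3 m[φ0→X14] = [1, 0, 3, 3]
r3 m[φ0→X7] = [4, 1, 4, 7]
r3 m[φ1→X14] = [0, 6, 0, 1]
r3 m[φ1→X1] = [7, 1, 5, 2]
r3 m[φ2→X14] = [5, 1, 2, 0]
r3 m[φ2→X1] = [1, 4, 3, 4]
r3 m[X14→φ0] = [0, 6, 1, 1]
r3 m[X14→φ1] = [1, 0, 4, 3]
r3 m[X14→φ2] = [1, 6, 3, 4]
r3 m[X1→φ1] = [0, 0, 1, 0]
r3 m[X1→φ2] = [5, 0, 4, 0]
r3 m[X7→φ0] = [0, 0, 0, 0]
r4 m[φ0→X14] = [1, 0, 3, 3]
r4 m[φ0→X7] = [4, 1, 4, 7]
r4 m[φ1→X14] = [0, 6, 0, 1]
r4 m[φ1→X1] = [7, 1, 5, 2]
r4 m[φ2→X14] = [5, 1, 2, 0]
r4 m[φ2→X1] = [1, 4, 3, 4]
r4 m[X14→φ0] = [5, 7, 2, 1]
r4 m[X14→φ1] = [6, 1, 5, 3]
r4 m[X14→φ2] = [1, 6, 3, 4]
r4 m[X1→φ1] = [1, 4, 3, 4]
r4 m[X1→φ2] = [7, 1, 5, 2]
r4 m[X7→φ0] = [0, 0, 0, 0]
r5 m[φ0→X14] = [1, 0, 3, 3]
r5 m[φ0→X7] = [4, 6, 4, 7]
r5 m[φ1→X14] = [4, 8, 4, 5]
r5 m[φ1→X1] = [8, 4, 7, 5]
r5 m[φ2→X14] = [7, 3, 4, 1]
r5 m[φ2→X1] = [1, 4, 3, 4]
r5 m[X14→φ0] = [5, 7, 2, 1]
r5 m[X14→φ1] = [6, 1, 5, 3]
r5 m[X14→φ2] = [1, 6, 3, 4]
r5 m[X1→φ1] = [1, 4, 3, 4]
r5 m[X1→φ2] = [7, 1, 5, 2]
r5 m[X7→φ0] = [0, 0, 0, 0]
r6 m[φ0→X14] = [1, 0, 3, 3]
r6 m[φ0→X7] = [4, 6, 4, 7]
r6 m[φ1→X14] = [4, 8, 4, 5]
r6 m[φ1→X1] = [8, 4, 7, 5]
r6 m[φ2→X14] = [7, 3, 4, 1]
r6 m[φ2→X1] = [1, 4, 3, 4]
r6 m[X14→φ0] = [11, 11, 8, 6]
r6 m[X14→φ1] = [8, 3, 7, 4]
r6 m[X14→φ2] = [5, 8, 7, 8]
r6 m[X1→φ1] = [1, 4, 3, 4]
r6 m[X1→φ2] = [8, 4, 7, 5]
r6 m[X7→φ0] = [0, 0, 0, 0]
r7 m[φ0→X14] = [1, 0, 3, 3]
r7 m[φ0→X7] = [9, 11, 9, 12]
r7 m[φ1→X14] = [4, 8, 4, 5]
r7 m[φ1→X1] = [9, 5, 8, 7]
r7 m[φ2→X14] = [8, 6, 7, 4]
r7 m[φ2→X1] = [5, 8, 7, 8]
r7 m[X14→φ0] = [11, 11, 8, 6]
r7 m[X14→φ1] = [8, 3, 7, 4]
r7 m[X14→φ2] = [5, 8, 7, 8]
r7 m[X1→φ1] = [1, 4, 3, 4]
r7 m[X1→φ2] = [8, 4, 7, 5]
r7 m[X7→φ0] = [0, 0, 0, 0]
r8 m[φ0→X14] = [1, 0, 3, 3]
r8 m[φ0→X7] = [9, 11, 9, 12]
r8 m[φ1→X14] = [4, 8, 4, 5]
r8 m[φ1→X1] = [9, 5, 8, 7]
r8 m[φ2→X14] = [8, 6, 7, 4]
r8 m[φ2→X1] = [5, 8, 7, 8]
r8 m[X14→φ0] = [12, 14, 11, 9]
r8 m[X14→φ1] = [9, 6, 10, 7]
r8 m[X14→φ2] = [5, 8, 7, 8]
r8 m[X1→φ1] = [5, 8, 7, 8]
r8 m[X1→φ2] = [9, 5, 8, 7]
r8 m[X7→φ0] = [0, 0, 0, 0]
r9 m[φ0→X14] = [1, 0, 3, 3]
r9 m[φ0→X7] = [12, 13, 12, 15]
r9 m[φ1→X14] = [8, 12, 8, 9]
r9 m[φ1→X1] = [12, 8, 11, 10]
r9 m[φ2→X14] = [9, 8, 8, 5]
r9 m[φ2→X1] = [5, 8, 7, 8]
r9 m[X14→φ0] = [12, 14, 11, 9]
r9 m[X14→φ1] = [9, 6, 10, 7]
r9 m[X14→φ2] = [5, 8, 7, 8]
r9 m[X1→φ1] = [5, 8, 7, 8]
r9 m[X1→φ2] = [9, 5, 8, 7]
r9 m[X7→φ0] = [0, 0, 0, 0]
r10 m[φ0→X14] = [1, 0, 3, 3]
r10 m[φ0→X7] = [12, 13, 12, 15]
r10 m[φ1→X14] = [8, 12, 8, 9]
r10 m[φ1→X1] = [12, 8, 11, 10]
r10 m[φ2→X14] = [9, 8, 8, 5]
r10 m[φ2→X1] = [5, 8, 7, 8]
r10 m[X14→φ0] = [17, 20, 16, 14]
r10 m[X14→φ1] = [10, 8, 11, 8]
r10 m[X14→φ2] = [9, 12, 11, 12]
r10 m[X1→φ1] = [5, 8, 7, 8]
r10 m[X1→φ2] = [12, 8, 11, 10]
r10 m[X7→φ0] = [0, 0, 0, 0]
r11 m[φ0→X14] = [1, 0, 3, 3]
r11 m[φ0→X7] = [17, 18, 17, 20]
r11 m[φ1→X14] = [8, 12, 8, 9]
r11 m[φ1→X1] = [13, 9, 12, 11]
r11 m[φ2→X14] = [12, 11, 11, 8]
r11 m[φ2→X1] = [9, 12, 11, 12]
r11 m[X14→φ0] = [17, 20, 16, 14]
r11 m[X14→φ1] = [10, 8, 11, 8]
r11 m[X14→φ2] = [9, 12, 11, 12]
r11 m[X1→φ1] = [5, 8, 7, 8]
r11 m[X1→φ2] = [12, 8, 11, 10]
r11 m[X7→φ0] = [0, 0, 0, 0]
r12 m[φ0→X14] = [1, 0, 3, 3]
r12 m[φ0→X7] = [17, 18, 17, 20]
r12 m[φ1→X14] = [8, 12, 8, 9]
r12 m[φ1→X1] = [13, 9, 12, 11]
r12 m[φ2→X14] = [12, 11, 11, 8]
r12 m[φ2→X1] = [9, 12, 11, 12]
r12 m[X14→φ0] = [20, 23, 19, 17]
r12 m[X14→φ1] = [13, 11, 14, 11]
r12 m[X14→φ2] = [9, 12, 11, 12]
r12 m[X1→φ1] = [9, 12, 11, 12]
r12 m[X1→φ2] = [13, 9, 12, 11]
r12 m[X7→φ0] = [0, 0, 0, 0]
r13 m[φ0→X14] = [1, 0, 3, 3]
r13 m[φ0→X7] = [20, 21, 20, 23]
r13 m[φ1→X14] = [12, 16, 12, 13]
r13 m[φ1→X1] = [16, 12, 15, 14]
r13 m[φ2→X14] = [13, 12, 12, 9]
r13 m[φ2→X1] = [9, 12, 11, 12]
r13 m[X14→φ0] = [20, 23, 19, 17]
r13 m[X14→φ1] = [13, 11, 14, 11]
r13 m[X14→φ2] = [9, 12, 11, 12]
r13 m[X1→φ1] = [9, 12, 11, 12]
r13 m[X1→φ2] = [13, 9, 12, 11]
r13 m[X7→φ0] = [0, 0, 0, 0]
r14 m[φ0→X14] = [1, 0, 3, 3]
r14 m[φ0→X7] = [20, 21, 20, 23]
r14 m[φ1→X14] = [12, 16, 12, 13]
r14 m[φ1→X1] = [16, 12, 15, 14]
r14 m[φ2→X14] = [13, 12, 12, 9]
r14 m[φ2→X1] = [9, 12, 11, 12]
r14 m[X14→φ0] = [25, 28, 24, 22]
r14 m[X14→φ1] = [14, 12, 15, 12]
r14 m[X14→φ2] = [13, 16, 15, 16]
r14 m[X1→φ1] = [9, 12, 11, 12]
r14 m[X1→φ2] = [16, 12, 15, 14]
r14 m[X7→φ0] = [0, 0, 0, 0]
r15 m[φ0→X14] = [1, 0, 3, 3]
r15 m[φ0→X7] = [25, 26, 25, 28]
r15 m[φ1→X14] = [12, 16, 12, 13]
r15 m[φ1→X1] = [17, 13, 16, 15]
r15 m[φ2→X14] = [16, 15, 15, 12]
r15 m[φ2→X1] = [13, 16, 15, 16]
r15 m[X14→φ0] = [25, 28, 24, 22]
r15 m[X14→φ1] = [14, 12, 15, 12]
r15 m[X14→φ2] = [13, 16, 15, 16]
r15 m[X1→φ1] = [9, 12, 11, 12]
r15 m[X1→φ2] = [16, 12, 15, 14]
r15 m[X7→φ0] = [0, 0, 0, 0]
r16 m[φ0→X14] = [1, 0, 3, 3]
r16 m[φ0→X7] = [25, 26, 25, 28]
r16 m[φ1→X14] = [12, 16, 12, 13]
r16 m[φ1→X1] = [17, 13, 16, 15]
r16 m[φ2→X14] = [16, 15, 15, 12]
r16 m[φ2→X1] = [13, 16, 15, 16]
r16 m[X14→φ0] = [28, 31, 27, 25]
r16 m[X14→φ1] = [17, 15, 18, 15]
r16 m[X14→φ2] = [13, 16, 15, 16]
r16 m[X1→φ1] = [13, 16, 15, 16]
r16 m[X1→φ2] = [17, 13, 16, 15]
r16 m[X7→φ0] = [0, 0, 0, 0]
r17 m[φ0→X14] = [1, 0, 3, 3]
r17 m[φ0→X7] = [28, 29, 28, 31]
r17 m[φ1→X14] = [16, 20, 16, 17]
r17 m[φ1→X1] = [20, 16, 19, 18]
r17 m[φ2→X14] = [17, 16, 16, 13]
r17 m[φ2→X1] = [13, 16, 15, 16]
r17 m[X14→φ0] = [28, 31, 27, 25]
r17 m[X14→φ1] = [17, 15, 18, 15]
r17 m[X14→φ2] = [13, 16, 15, 16]
r17 m[X1→φ1] = [13, 16, 15, 16]
r17 m[X1→φ2] = [17, 13, 16, 15]
r17 m[X7→φ0] = [0, 0, 0, 0]
r18 m[φ0→X14] = [1, 0, 3, 3]
r18 m[φ0→X7] = [28, 29, 28, 31]
r18 m[φ1→X14] = [16, 20, 16, 17]
r18 m[φ1→X1] = [20, 16, 19, 18]
r18 m[φ2→X14] = [17, 16, 16, 13]
r18 m[φ2→X1] = [13, 16, 15, 16]
r18 m[X14→φ0] = [33, 36, 32, 30]
r18 m[X14→φ1] = [18, 16, 19, 16]
r18 m[X14→φ2] = [17, 20, 19, 20]
r18 m[X1→φ1] = [13, 16, 15, 16]
r18 m[X1→φ2] = [20, 16, 19, 18]
r18 m[X7→φ0] = [0, 0, 0, 0]
r19 m[φ0→X14] = [1, 0, 3, 3]
r19 m[φ0→X7] = [33, 34, 33, 36]
r19 m[φ1→X14] = [16, 20, 16, 17]
r19 m[φ1→X1] = [21, 17, 20, 19]
r19 m[φ2→X14] = [20, 19, 19, 16]
r19 m[φ2→X1] = [17, 20, 19, 20]
r19 m[X14→φ0] = [33, 36, 32, 30]
r19 m[X14→φ1] = [18, 16, 19, 16]
r19 m[X14→φ2] = [17, 20, 19, 20]
r19 m[X1→φ1] = [13, 16, 15, 16]
r19 m[X1→φ2] = [20, 16, 19, 18]
r19 m[X7→φ0] = [0, 0, 0, 0]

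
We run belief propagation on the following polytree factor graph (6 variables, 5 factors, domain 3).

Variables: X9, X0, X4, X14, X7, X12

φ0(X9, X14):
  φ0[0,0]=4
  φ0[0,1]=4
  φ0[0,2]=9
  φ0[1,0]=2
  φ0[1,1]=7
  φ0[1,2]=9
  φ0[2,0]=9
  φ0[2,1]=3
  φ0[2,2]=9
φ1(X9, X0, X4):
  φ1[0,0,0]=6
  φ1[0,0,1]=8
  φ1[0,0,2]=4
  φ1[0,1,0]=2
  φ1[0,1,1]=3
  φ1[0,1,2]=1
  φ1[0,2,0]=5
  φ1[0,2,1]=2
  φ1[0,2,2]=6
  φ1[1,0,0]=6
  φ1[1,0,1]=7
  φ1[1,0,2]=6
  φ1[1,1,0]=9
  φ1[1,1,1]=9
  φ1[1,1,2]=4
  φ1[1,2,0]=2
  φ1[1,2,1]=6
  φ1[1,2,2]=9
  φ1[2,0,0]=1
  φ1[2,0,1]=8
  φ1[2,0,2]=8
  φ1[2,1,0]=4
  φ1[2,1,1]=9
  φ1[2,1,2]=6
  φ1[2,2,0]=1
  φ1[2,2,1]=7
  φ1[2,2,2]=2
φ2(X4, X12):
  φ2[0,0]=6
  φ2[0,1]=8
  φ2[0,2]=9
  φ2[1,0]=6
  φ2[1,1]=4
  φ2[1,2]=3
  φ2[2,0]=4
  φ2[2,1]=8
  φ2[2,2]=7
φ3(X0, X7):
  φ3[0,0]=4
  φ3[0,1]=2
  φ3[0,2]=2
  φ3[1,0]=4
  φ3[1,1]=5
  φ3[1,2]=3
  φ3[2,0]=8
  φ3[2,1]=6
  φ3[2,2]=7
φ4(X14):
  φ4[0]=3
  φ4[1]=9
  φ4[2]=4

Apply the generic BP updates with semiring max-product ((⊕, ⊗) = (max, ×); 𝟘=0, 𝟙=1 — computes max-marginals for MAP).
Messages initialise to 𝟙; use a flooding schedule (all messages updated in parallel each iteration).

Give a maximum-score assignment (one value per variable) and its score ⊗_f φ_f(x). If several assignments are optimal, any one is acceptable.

assignment: (X9=1, X0=2, X4=2, X14=1, X7=0, X12=1); score = 36288

init: all messages = 𝟙 over 3 values
r1 m[φ0→X9] = [9, 9, 9]
r1 m[φ0→X14] = [9, 7, 9]
r1 m[φ1→X9] = [8, 9, 9]
r1 m[φ1→X0] = [8, 9, 9]
r1 m[φ1→X4] = [9, 9, 9]
r1 m[φ2→X4] = [9, 6, 8]
r1 m[φ2→X12] = [6, 8, 9]
r1 m[φ3→X0] = [4, 5, 8]
r1 m[φ3→X7] = [8, 6, 7]
r1 m[φ4→X14] = [3, 9, 4]
r1 m[X9→φ0] = [1, 1, 1]
r1 m[X9→φ1] = [1, 1, 1]
r1 m[X0→φ1] = [1, 1, 1]
r1 m[X0→φ3] = [1, 1, 1]
r1 m[X4→φ1] = [1, 1, 1]
r1 m[X4→φ2] = [1, 1, 1]
r1 m[X14→φ0] = [1, 1, 1]
r1 m[X14→φ4] = [1, 1, 1]
r1 m[X7→φ3] = [1, 1, 1]
r1 m[X12→φ2] = [1, 1, 1]
r2 m[φ0→X9] = [9, 9, 9]
r2 m[φ0→X14] = [9, 7, 9]
r2 m[φ1→X9] = [8, 9, 9]
r2 m[φ1→X0] = [8, 9, 9]
r2 m[φ1→X4] = [9, 9, 9]
r2 m[φ2→X4] = [9, 6, 8]
r2 m[φ2→X12] = [6, 8, 9]
r2 m[φ3→X0] = [4, 5, 8]
r2 m[φ3→X7] = [8, 6, 7]
r2 m[φ4→X14] = [3, 9, 4]
r2 m[X9→φ0] = [8, 9, 9]
r2 m[X9→φ1] = [9, 9, 9]
r2 m[X0→φ1] = [4, 5, 8]
r2 m[X0→φ3] = [8, 9, 9]
r2 m[X4→φ1] = [9, 6, 8]
r2 m[X4→φ2] = [9, 9, 9]
r2 m[X14→φ0] = [3, 9, 4]
r2 m[X14→φ4] = [9, 7, 9]
r2 m[X7→φ3] = [1, 1, 1]
r2 m[X12→φ2] = [1, 1, 1]
r3 m[φ0→X9] = [36, 63, 36]
r3 m[φ0→X14] = [81, 63, 81]
r3 m[φ1→X9] = [384, 576, 336]
r3 m[φ1→X0] = [576, 729, 648]
r3 m[φ1→X4] = [405, 504, 648]
r3 m[φ2→X4] = [9, 6, 8]
r3 m[φ2→X12] = [54, 72, 81]
r3 m[φ3→X0] = [4, 5, 8]
r3 m[φ3→X7] = [72, 54, 63]
r3 m[φ4→X14] = [3, 9, 4]
r3 m[X9→φ0] = [8, 9, 9]
r3 m[X9→φ1] = [9, 9, 9]
r3 m[X0→φ1] = [4, 5, 8]
r3 m[X0→φ3] = [8, 9, 9]
r3 m[X4→φ1] = [9, 6, 8]
r3 m[X4→φ2] = [9, 9, 9]
r3 m[X14→φ0] = [3, 9, 4]
r3 m[X14→φ4] = [9, 7, 9]
r3 m[X7→φ3] = [1, 1, 1]
r3 m[X12→φ2] = [1, 1, 1]
r4 m[φ0→X9] = [36, 63, 36]
r4 m[φ0→X14] = [81, 63, 81]
r4 m[φ1→X9] = [384, 576, 336]
r4 m[φ1→X0] = [576, 729, 648]
r4 m[φ1→X4] = [405, 504, 648]
r4 m[φ2→X4] = [9, 6, 8]
r4 m[φ2→X12] = [54, 72, 81]
r4 m[φ3→X0] = [4, 5, 8]
r4 m[φ3→X7] = [72, 54, 63]
r4 m[φ4→X14] = [3, 9, 4]
r4 m[X9→φ0] = [384, 576, 336]
r4 m[X9→φ1] = [36, 63, 36]
r4 m[X0→φ1] = [4, 5, 8]
r4 m[X0→φ3] = [576, 729, 648]
r4 m[X4→φ1] = [9, 6, 8]
r4 m[X4→φ2] = [405, 504, 648]
r4 m[X14→φ0] = [3, 9, 4]
r4 m[X14→φ4] = [81, 63, 81]
r4 m[X7→φ3] = [1, 1, 1]
r4 m[X12→φ2] = [1, 1, 1]
r5 m[φ0→X9] = [36, 63, 36]
r5 m[φ0→X14] = [3024, 4032, 5184]
r5 m[φ1→X9] = [384, 576, 336]
r5 m[φ1→X0] = [3402, 5103, 4536]
r5 m[φ1→X4] = [2835, 3024, 4536]
r5 m[φ2→X4] = [9, 6, 8]
r5 m[φ2→X12] = [3024, 5184, 4536]
r5 m[φ3→X0] = [4, 5, 8]
r5 m[φ3→X7] = [5184, 3888, 4536]
r5 m[φ4→X14] = [3, 9, 4]
r5 m[X9→φ0] = [384, 576, 336]
r5 m[X9→φ1] = [36, 63, 36]
r5 m[X0→φ1] = [4, 5, 8]
r5 m[X0→φ3] = [576, 729, 648]
r5 m[X4→φ1] = [9, 6, 8]
r5 m[X4→φ2] = [405, 504, 648]
r5 m[X14→φ0] = [3, 9, 4]
r5 m[X14→φ4] = [81, 63, 81]
r5 m[X7→φ3] = [1, 1, 1]
r5 m[X12→φ2] = [1, 1, 1]
r6 m[φ0→X9] = [36, 63, 36]
r6 m[φ0→X14] = [3024, 4032, 5184]
r6 m[φ1→X9] = [384, 576, 336]
r6 m[φ1→X0] = [3402, 5103, 4536]
r6 m[φ1→X4] = [2835, 3024, 4536]
r6 m[φ2→X4] = [9, 6, 8]
r6 m[φ2→X12] = [3024, 5184, 4536]
r6 m[φ3→X0] = [4, 5, 8]
r6 m[φ3→X7] = [5184, 3888, 4536]
r6 m[φ4→X14] = [3, 9, 4]
r6 m[X9→φ0] = [384, 576, 336]
r6 m[X9→φ1] = [36, 63, 36]
r6 m[X0→φ1] = [4, 5, 8]
r6 m[X0→φ3] = [3402, 5103, 4536]
r6 m[X4→φ1] = [9, 6, 8]
r6 m[X4→φ2] = [2835, 3024, 4536]
r6 m[X14→φ0] = [3, 9, 4]
r6 m[X14→φ4] = [3024, 4032, 5184]
r6 m[X7→φ3] = [1, 1, 1]
r6 m[X12→φ2] = [1, 1, 1]
r7 m[φ0→X9] = [36, 63, 36]
r7 m[φ0→X14] = [3024, 4032, 5184]
r7 m[φ1→X9] = [384, 576, 336]
r7 m[φ1→X0] = [3402, 5103, 4536]
r7 m[φ1→X4] = [2835, 3024, 4536]
r7 m[φ2→X4] = [9, 6, 8]
r7 m[φ2→X12] = [18144, 36288, 31752]
r7 m[φ3→X0] = [4, 5, 8]
r7 m[φ3→X7] = [36288, 27216, 31752]
r7 m[φ4→X14] = [3, 9, 4]
r7 m[X9→φ0] = [384, 576, 336]
r7 m[X9→φ1] = [36, 63, 36]
r7 m[X0→φ1] = [4, 5, 8]
r7 m[X0→φ3] = [3402, 5103, 4536]
r7 m[X4→φ1] = [9, 6, 8]
r7 m[X4→φ2] = [2835, 3024, 4536]
r7 m[X14→φ0] = [3, 9, 4]
r7 m[X14→φ4] = [3024, 4032, 5184]
r7 m[X7→φ3] = [1, 1, 1]
r7 m[X12→φ2] = [1, 1, 1]
r8 m[φ0→X9] = [36, 63, 36]
r8 m[φ0→X14] = [3024, 4032, 5184]
r8 m[φ1→X9] = [384, 576, 336]
r8 m[φ1→X0] = [3402, 5103, 4536]
r8 m[φ1→X4] = [2835, 3024, 4536]
r8 m[φ2→X4] = [9, 6, 8]
r8 m[φ2→X12] = [18144, 36288, 31752]
r8 m[φ3→X0] = [4, 5, 8]
r8 m[φ3→X7] = [36288, 27216, 31752]
r8 m[φ4→X14] = [3, 9, 4]
r8 m[X9→φ0] = [384, 576, 336]
r8 m[X9→φ1] = [36, 63, 36]
r8 m[X0→φ1] = [4, 5, 8]
r8 m[X0→φ3] = [3402, 5103, 4536]
r8 m[X4→φ1] = [9, 6, 8]
r8 m[X4→φ2] = [2835, 3024, 4536]
r8 m[X14→φ0] = [3, 9, 4]
r8 m[X14→φ4] = [3024, 4032, 5184]
r8 m[X7→φ3] = [1, 1, 1]
r8 m[X12→φ2] = [1, 1, 1]
fixed point reached at round 8
traceback from X9: (X9=1, X0=2, X4=2, X14=1, X7=0, X12=1), score=36288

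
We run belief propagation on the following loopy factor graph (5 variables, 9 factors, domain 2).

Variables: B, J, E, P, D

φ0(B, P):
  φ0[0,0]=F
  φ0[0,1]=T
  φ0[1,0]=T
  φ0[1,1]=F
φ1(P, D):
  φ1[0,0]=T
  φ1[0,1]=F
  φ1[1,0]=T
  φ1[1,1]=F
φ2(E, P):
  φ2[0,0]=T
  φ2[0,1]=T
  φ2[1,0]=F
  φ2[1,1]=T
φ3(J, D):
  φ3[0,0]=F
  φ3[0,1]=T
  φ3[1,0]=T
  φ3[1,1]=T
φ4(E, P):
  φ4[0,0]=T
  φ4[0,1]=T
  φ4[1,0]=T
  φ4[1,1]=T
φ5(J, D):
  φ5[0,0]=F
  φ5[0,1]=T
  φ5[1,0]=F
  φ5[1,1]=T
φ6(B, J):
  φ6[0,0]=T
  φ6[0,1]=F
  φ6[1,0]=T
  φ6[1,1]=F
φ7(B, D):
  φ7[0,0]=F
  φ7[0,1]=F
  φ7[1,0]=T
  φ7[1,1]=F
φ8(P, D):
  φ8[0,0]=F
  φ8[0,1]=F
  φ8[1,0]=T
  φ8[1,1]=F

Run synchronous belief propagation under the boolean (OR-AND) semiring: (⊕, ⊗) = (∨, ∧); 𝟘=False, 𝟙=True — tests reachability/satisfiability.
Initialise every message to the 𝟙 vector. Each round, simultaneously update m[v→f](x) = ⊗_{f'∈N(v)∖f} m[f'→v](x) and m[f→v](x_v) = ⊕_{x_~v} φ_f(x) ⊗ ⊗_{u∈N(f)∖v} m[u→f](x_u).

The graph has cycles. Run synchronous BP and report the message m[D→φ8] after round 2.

init: all messages = 𝟙 over 2 values
r1 m[φ0→B] = [T, T]
r1 m[φ0→P] = [T, T]
r1 m[φ1→P] = [T, T]
r1 m[φ1→D] = [T, F]
r1 m[φ2→E] = [T, T]
r1 m[φ2→P] = [T, T]
r1 m[φ3→J] = [T, T]
r1 m[φ3→D] = [T, T]
r1 m[φ4→E] = [T, T]
r1 m[φ4→P] = [T, T]
r1 m[φ5→J] = [T, T]
r1 m[φ5→D] = [F, T]
r1 m[φ6→B] = [T, T]
r1 m[φ6→J] = [T, F]
r1 m[φ7→B] = [F, T]
r1 m[φ7→D] = [T, F]
r1 m[φ8→P] = [F, T]
r1 m[φ8→D] = [T, F]
r1 m[B→φ0] = [T, T]
r1 m[B→φ6] = [T, T]
r1 m[B→φ7] = [T, T]
r1 m[J→φ3] = [T, T]
r1 m[J→φ5] = [T, T]
r1 m[J→φ6] = [T, T]
r1 m[E→φ2] = [T, T]
r1 m[E→φ4] = [T, T]
r1 m[P→φ0] = [T, T]
r1 m[P→φ1] = [T, T]
r1 m[P→φ2] = [T, T]
r1 m[P→φ4] = [T, T]
r1 m[P→φ8] = [T, T]
r1 m[D→φ1] = [T, T]
r1 m[D→φ3] = [T, T]
r1 m[D→φ5] = [T, T]
r1 m[D→φ7] = [T, T]
r1 m[D→φ8] = [T, T]
r2 m[φ0→B] = [T, T]
r2 m[φ0→P] = [T, T]
r2 m[φ1→P] = [T, T]
r2 m[φ1→D] = [T, F]
r2 m[φ2→E] = [T, T]
r2 m[φ2→P] = [T, T]
r2 m[φ3→J] = [T, T]
r2 m[φ3→D] = [T, T]
r2 m[φ4→E] = [T, T]
r2 m[φ4→P] = [T, T]
r2 m[φ5→J] = [T, T]
r2 m[φ5→D] = [F, T]
r2 m[φ6→B] = [T, T]
r2 m[φ6→J] = [T, F]
r2 m[φ7→B] = [F, T]
r2 m[φ7→D] = [T, F]
r2 m[φ8→P] = [F, T]
r2 m[φ8→D] = [T, F]
r2 m[B→φ0] = [F, T]
r2 m[B→φ6] = [F, T]
r2 m[B→φ7] = [T, T]
r2 m[J→φ3] = [T, F]
r2 m[J→φ5] = [T, F]
r2 m[J→φ6] = [T, T]
r2 m[E→φ2] = [T, T]
r2 m[E→φ4] = [T, T]
r2 m[P→φ0] = [F, T]
r2 m[P→φ1] = [F, T]
r2 m[P→φ2] = [F, T]
r2 m[P→φ4] = [F, T]
r2 m[P→φ8] = [T, T]
r2 m[D→φ1] = [F, F]
r2 m[D→φ3] = [F, F]
r2 m[D→φ5] = [T, F]
r2 m[D→φ7] = [F, F]
r2 m[D→φ8] = [F, F]

message @ round 2 = [F, F]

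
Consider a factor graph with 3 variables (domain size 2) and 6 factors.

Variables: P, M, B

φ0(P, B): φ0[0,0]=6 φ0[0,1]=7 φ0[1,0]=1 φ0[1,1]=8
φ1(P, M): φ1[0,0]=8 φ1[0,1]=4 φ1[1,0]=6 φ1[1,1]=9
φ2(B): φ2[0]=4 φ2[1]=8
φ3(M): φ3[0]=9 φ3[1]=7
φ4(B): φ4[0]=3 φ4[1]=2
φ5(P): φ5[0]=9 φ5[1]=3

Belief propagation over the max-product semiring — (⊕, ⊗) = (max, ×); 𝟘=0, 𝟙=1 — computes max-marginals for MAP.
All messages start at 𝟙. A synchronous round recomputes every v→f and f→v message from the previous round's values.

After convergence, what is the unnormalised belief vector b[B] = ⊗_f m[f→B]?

init: all messages = 𝟙 over 2 values
r1 m[φ0→P] = [7, 8]
r1 m[φ0→B] = [6, 8]
r1 m[φ1→P] = [8, 9]
r1 m[φ1→M] = [8, 9]
r1 m[φ2→B] = [4, 8]
r1 m[φ3→M] = [9, 7]
r1 m[φ4→B] = [3, 2]
r1 m[φ5→P] = [9, 3]
r1 m[P→φ0] = [1, 1]
r1 m[P→φ1] = [1, 1]
r1 m[P→φ5] = [1, 1]
r1 m[M→φ1] = [1, 1]
r1 m[M→φ3] = [1, 1]
r1 m[B→φ0] = [1, 1]
r1 m[B→φ2] = [1, 1]
r1 m[B→φ4] = [1, 1]
r2 m[φ0→P] = [7, 8]
r2 m[φ0→B] = [6, 8]
r2 m[φ1→P] = [8, 9]
r2 m[φ1→M] = [8, 9]
r2 m[φ2→B] = [4, 8]
r2 m[φ3→M] = [9, 7]
r2 m[φ4→B] = [3, 2]
r2 m[φ5→P] = [9, 3]
r2 m[P→φ0] = [72, 27]
r2 m[P→φ1] = [63, 24]
r2 m[P→φ5] = [56, 72]
r2 m[M→φ1] = [9, 7]
r2 m[M→φ3] = [8, 9]
r2 m[B→φ0] = [12, 16]
r2 m[B→φ2] = [18, 16]
r2 m[B→φ4] = [24, 64]
r3 m[φ0→P] = [112, 128]
r3 m[φ0→B] = [432, 504]
r3 m[φ1→P] = [72, 63]
r3 m[φ1→M] = [504, 252]
r3 m[φ2→B] = [4, 8]
r3 m[φ3→M] = [9, 7]
r3 m[φ4→B] = [3, 2]
r3 m[φ5→P] = [9, 3]
r3 m[P→φ0] = [72, 27]
r3 m[P→φ1] = [63, 24]
r3 m[P→φ5] = [56, 72]
r3 m[M→φ1] = [9, 7]
r3 m[M→φ3] = [8, 9]
r3 m[B→φ0] = [12, 16]
r3 m[B→φ2] = [18, 16]
r3 m[B→φ4] = [24, 64]
r4 m[φ0→P] = [112, 128]
r4 m[φ0→B] = [432, 504]
r4 m[φ1→P] = [72, 63]
r4 m[φ1→M] = [504, 252]
r4 m[φ2→B] = [4, 8]
r4 m[φ3→M] = [9, 7]
r4 m[φ4→B] = [3, 2]
r4 m[φ5→P] = [9, 3]
r4 m[P→φ0] = [648, 189]
r4 m[P→φ1] = [1008, 384]
r4 m[P→φ5] = [8064, 8064]
r4 m[M→φ1] = [9, 7]
r4 m[M→φ3] = [504, 252]
r4 m[B→φ0] = [12, 16]
r4 m[B→φ2] = [1296, 1008]
r4 m[B→φ4] = [1728, 4032]
r5 m[φ0→P] = [112, 128]
r5 m[φ0→B] = [3888, 4536]
r5 m[φ1→P] = [72, 63]
r5 m[φ1→M] = [8064, 4032]
r5 m[φ2→B] = [4, 8]
r5 m[φ3→M] = [9, 7]
r5 m[φ4→B] = [3, 2]
r5 m[φ5→P] = [9, 3]
r5 m[P→φ0] = [648, 189]
r5 m[P→φ1] = [1008, 384]
r5 m[P→φ5] = [8064, 8064]
r5 m[M→φ1] = [9, 7]
r5 m[M→φ3] = [504, 252]
r5 m[B→φ0] = [12, 16]
r5 m[B→φ2] = [1296, 1008]
r5 m[B→φ4] = [1728, 4032]
r6 m[φ0→P] = [112, 128]
r6 m[φ0→B] = [3888, 4536]
r6 m[φ1→P] = [72, 63]
r6 m[φ1→M] = [8064, 4032]
r6 m[φ2→B] = [4, 8]
r6 m[φ3→M] = [9, 7]
r6 m[φ4→B] = [3, 2]
r6 m[φ5→P] = [9, 3]
r6 m[P→φ0] = [648, 189]
r6 m[P→φ1] = [1008, 384]
r6 m[P→φ5] = [8064, 8064]
r6 m[M→φ1] = [9, 7]
r6 m[M→φ3] = [8064, 4032]
r6 m[B→φ0] = [12, 16]
r6 m[B→φ2] = [11664, 9072]
r6 m[B→φ4] = [15552, 36288]
r7 m[φ0→P] = [112, 128]
r7 m[φ0→B] = [3888, 4536]
r7 m[φ1→P] = [72, 63]
r7 m[φ1→M] = [8064, 4032]
r7 m[φ2→B] = [4, 8]
r7 m[φ3→M] = [9, 7]
r7 m[φ4→B] = [3, 2]
r7 m[φ5→P] = [9, 3]
r7 m[P→φ0] = [648, 189]
r7 m[P→φ1] = [1008, 384]
r7 m[P→φ5] = [8064, 8064]
r7 m[M→φ1] = [9, 7]
r7 m[M→φ3] = [8064, 4032]
r7 m[B→φ0] = [12, 16]
r7 m[B→φ2] = [11664, 9072]
r7 m[B→φ4] = [15552, 36288]
fixed point reached at round 7
b[B] = ⊗ incoming = [46656, 72576]

b[B] = [46656, 72576]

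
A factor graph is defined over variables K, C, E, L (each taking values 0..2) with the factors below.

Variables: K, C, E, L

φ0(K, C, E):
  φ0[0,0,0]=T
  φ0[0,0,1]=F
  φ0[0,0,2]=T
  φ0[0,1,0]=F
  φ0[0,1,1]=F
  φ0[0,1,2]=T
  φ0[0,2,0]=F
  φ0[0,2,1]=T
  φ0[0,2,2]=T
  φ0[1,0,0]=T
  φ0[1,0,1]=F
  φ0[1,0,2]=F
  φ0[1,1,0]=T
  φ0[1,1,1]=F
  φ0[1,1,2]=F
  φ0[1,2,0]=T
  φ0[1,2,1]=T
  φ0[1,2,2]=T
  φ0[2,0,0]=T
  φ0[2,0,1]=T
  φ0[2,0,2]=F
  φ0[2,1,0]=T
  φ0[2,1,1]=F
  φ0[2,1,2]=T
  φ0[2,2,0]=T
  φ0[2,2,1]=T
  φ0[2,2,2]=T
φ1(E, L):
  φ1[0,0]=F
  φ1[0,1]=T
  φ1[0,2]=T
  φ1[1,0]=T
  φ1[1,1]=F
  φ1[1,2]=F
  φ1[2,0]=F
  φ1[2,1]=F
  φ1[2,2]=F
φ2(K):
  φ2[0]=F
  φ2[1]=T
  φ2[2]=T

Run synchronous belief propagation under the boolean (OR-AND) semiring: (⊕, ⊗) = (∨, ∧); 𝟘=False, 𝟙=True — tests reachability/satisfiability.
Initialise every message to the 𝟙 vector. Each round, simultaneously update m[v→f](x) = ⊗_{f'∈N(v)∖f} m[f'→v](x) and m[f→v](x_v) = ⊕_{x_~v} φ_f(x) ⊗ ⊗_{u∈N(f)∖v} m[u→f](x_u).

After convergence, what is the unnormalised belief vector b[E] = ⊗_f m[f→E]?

init: all messages = 𝟙 over 3 values
r1 m[φ0→K] = [T, T, T]
r1 m[φ0→C] = [T, T, T]
r1 m[φ0→E] = [T, T, T]
r1 m[φ1→E] = [T, T, F]
r1 m[φ1→L] = [T, T, T]
r1 m[φ2→K] = [F, T, T]
r1 m[K→φ0] = [T, T, T]
r1 m[K→φ2] = [T, T, T]
r1 m[C→φ0] = [T, T, T]
r1 m[E→φ0] = [T, T, T]
r1 m[E→φ1] = [T, T, T]
r1 m[L→φ1] = [T, T, T]
r2 m[φ0→K] = [T, T, T]
r2 m[φ0→C] = [T, T, T]
r2 m[φ0→E] = [T, T, T]
r2 m[φ1→E] = [T, T, F]
r2 m[φ1→L] = [T, T, T]
r2 m[φ2→K] = [F, T, T]
r2 m[K→φ0] = [F, T, T]
r2 m[K→φ2] = [T, T, T]
r2 m[C→φ0] = [T, T, T]
r2 m[E→φ0] = [T, T, F]
r2 m[E→φ1] = [T, T, T]
r2 m[L→φ1] = [T, T, T]
r3 m[φ0→K] = [T, T, T]
r3 m[φ0→C] = [T, T, T]
r3 m[φ0→E] = [T, T, T]
r3 m[φ1→E] = [T, T, F]
r3 m[φ1→L] = [T, T, T]
r3 m[φ2→K] = [F, T, T]
r3 m[K→φ0] = [F, T, T]
r3 m[K→φ2] = [T, T, T]
r3 m[C→φ0] = [T, T, T]
r3 m[E→φ0] = [T, T, F]
r3 m[E→φ1] = [T, T, T]
r3 m[L→φ1] = [T, T, T]
fixed point reached at round 3
b[E] = ⊗ incoming = [T, T, F]

b[E] = [T, T, F]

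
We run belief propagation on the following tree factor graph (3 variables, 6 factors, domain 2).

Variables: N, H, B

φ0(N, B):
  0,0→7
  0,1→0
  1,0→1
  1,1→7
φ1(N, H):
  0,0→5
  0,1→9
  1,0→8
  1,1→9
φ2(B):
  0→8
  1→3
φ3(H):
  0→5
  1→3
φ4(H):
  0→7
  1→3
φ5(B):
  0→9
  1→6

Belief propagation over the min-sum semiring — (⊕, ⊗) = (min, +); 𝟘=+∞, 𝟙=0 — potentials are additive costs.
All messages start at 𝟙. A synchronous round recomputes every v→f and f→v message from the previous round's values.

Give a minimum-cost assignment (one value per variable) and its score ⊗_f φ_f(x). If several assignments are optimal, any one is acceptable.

init: all messages = 𝟙 over 2 values
r1 m[φ0→N] = [0, 1]
r1 m[φ0→B] = [1, 0]
r1 m[φ1→N] = [5, 8]
r1 m[φ1→H] = [5, 9]
r1 m[φ2→B] = [8, 3]
r1 m[φ3→H] = [5, 3]
r1 m[φ4→H] = [7, 3]
r1 m[φ5→B] = [9, 6]
r1 m[N→φ0] = [0, 0]
r1 m[N→φ1] = [0, 0]
r1 m[H→φ1] = [0, 0]
r1 m[H→φ3] = [0, 0]
r1 m[H→φ4] = [0, 0]
r1 m[B→φ0] = [0, 0]
r1 m[B→φ2] = [0, 0]
r1 m[B→φ5] = [0, 0]
r2 m[φ0→N] = [0, 1]
r2 m[φ0→B] = [1, 0]
r2 m[φ1→N] = [5, 8]
r2 m[φ1→H] = [5, 9]
r2 m[φ2→B] = [8, 3]
r2 m[φ3→H] = [5, 3]
r2 m[φ4→H] = [7, 3]
r2 m[φ5→B] = [9, 6]
r2 m[N→φ0] = [5, 8]
r2 m[N→φ1] = [0, 1]
r2 m[H→φ1] = [12, 6]
r2 m[H→φ3] = [12, 12]
r2 m[H→φ4] = [10, 12]
r2 m[B→φ0] = [17, 9]
r2 m[B→φ2] = [10, 6]
r2 m[B→φ5] = [9, 3]
r3 m[φ0→N] = [9, 16]
r3 m[φ0→B] = [9, 5]
r3 m[φ1→N] = [15, 15]
r3 m[φ1→H] = [5, 9]
r3 m[φ2→B] = [8, 3]
r3 m[φ3→H] = [5, 3]
r3 m[φ4→H] = [7, 3]
r3 m[φ5→B] = [9, 6]
r3 m[N→φ0] = [5, 8]
r3 m[N→φ1] = [0, 1]
r3 m[H→φ1] = [12, 6]
r3 m[H→φ3] = [12, 12]
r3 m[H→φ4] = [10, 12]
r3 m[B→φ0] = [17, 9]
r3 m[B→φ2] = [10, 6]
r3 m[B→φ5] = [9, 3]
r4 m[φ0→N] = [9, 16]
r4 m[φ0→B] = [9, 5]
r4 m[φ1→N] = [15, 15]
r4 m[φ1→H] = [5, 9]
r4 m[φ2→B] = [8, 3]
r4 m[φ3→H] = [5, 3]
r4 m[φ4→H] = [7, 3]
r4 m[φ5→B] = [9, 6]
r4 m[N→φ0] = [15, 15]
r4 m[N→φ1] = [9, 16]
r4 m[H→φ1] = [12, 6]
r4 m[H→φ3] = [12, 12]
r4 m[H→φ4] = [10, 12]
r4 m[B→φ0] = [17, 9]
r4 m[B→φ2] = [18, 11]
r4 m[B→φ5] = [17, 8]
r5 m[φ0→N] = [9, 16]
r5 m[φ0→B] = [16, 15]
r5 m[φ1→N] = [15, 15]
r5 m[φ1→H] = [14, 18]
r5 m[φ2→B] = [8, 3]
r5 m[φ3→H] = [5, 3]
r5 m[φ4→H] = [7, 3]
r5 m[φ5→B] = [9, 6]
r5 m[N→φ0] = [15, 15]
r5 m[N→φ1] = [9, 16]
r5 m[H→φ1] = [12, 6]
r5 m[H→φ3] = [12, 12]
r5 m[H→φ4] = [10, 12]
r5 m[B→φ0] = [17, 9]
r5 m[B→φ2] = [18, 11]
r5 m[B→φ5] = [17, 8]
r6 m[φ0→N] = [9, 16]
r6 m[φ0→B] = [16, 15]
r6 m[φ1→N] = [15, 15]
r6 m[φ1→H] = [14, 18]
r6 m[φ2→B] = [8, 3]
r6 m[φ3→H] = [5, 3]
r6 m[φ4→H] = [7, 3]
r6 m[φ5→B] = [9, 6]
r6 m[N→φ0] = [15, 15]
r6 m[N→φ1] = [9, 16]
r6 m[H→φ1] = [12, 6]
r6 m[H→φ3] = [21, 21]
r6 m[H→φ4] = [19, 21]
r6 m[B→φ0] = [17, 9]
r6 m[B→φ2] = [25, 21]
r6 m[B→φ5] = [24, 18]
r7 m[φ0→N] = [9, 16]
r7 m[φ0→B] = [16, 15]
r7 m[φ1→N] = [15, 15]
r7 m[φ1→H] = [14, 18]
r7 m[φ2→B] = [8, 3]
r7 m[φ3→H] = [5, 3]
r7 m[φ4→H] = [7, 3]
r7 m[φ5→B] = [9, 6]
r7 m[N→φ0] = [15, 15]
r7 m[N→φ1] = [9, 16]
r7 m[H→φ1] = [12, 6]
r7 m[H→φ3] = [21, 21]
r7 m[H→φ4] = [19, 21]
r7 m[B→φ0] = [17, 9]
r7 m[B→φ2] = [25, 21]
r7 m[B→φ5] = [24, 18]
fixed point reached at round 7
traceback from N: (N=0, H=1, B=1), score=24

assignment: (N=0, H=1, B=1); score = 24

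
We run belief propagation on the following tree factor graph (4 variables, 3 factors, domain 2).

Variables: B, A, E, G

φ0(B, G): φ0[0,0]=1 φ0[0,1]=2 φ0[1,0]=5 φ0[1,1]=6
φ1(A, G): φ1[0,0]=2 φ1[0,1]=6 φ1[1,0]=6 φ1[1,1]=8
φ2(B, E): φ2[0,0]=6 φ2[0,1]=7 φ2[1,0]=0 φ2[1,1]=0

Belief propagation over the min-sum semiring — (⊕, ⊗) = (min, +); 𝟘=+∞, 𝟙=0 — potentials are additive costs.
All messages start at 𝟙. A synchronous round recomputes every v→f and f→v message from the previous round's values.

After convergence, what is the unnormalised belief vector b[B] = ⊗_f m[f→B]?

b[B] = [9, 7]

init: all messages = 𝟙 over 2 values
r1 m[φ0→B] = [1, 5]
r1 m[φ0→G] = [1, 2]
r1 m[φ1→A] = [2, 6]
r1 m[φ1→G] = [2, 6]
r1 m[φ2→B] = [6, 0]
r1 m[φ2→E] = [0, 0]
r1 m[B→φ0] = [0, 0]
r1 m[B→φ2] = [0, 0]
r1 m[A→φ1] = [0, 0]
r1 m[E→φ2] = [0, 0]
r1 m[G→φ0] = [0, 0]
r1 m[G→φ1] = [0, 0]
r2 m[φ0→B] = [1, 5]
r2 m[φ0→G] = [1, 2]
r2 m[φ1→A] = [2, 6]
r2 m[φ1→G] = [2, 6]
r2 m[φ2→B] = [6, 0]
r2 m[φ2→E] = [0, 0]
r2 m[B→φ0] = [6, 0]
r2 m[B→φ2] = [1, 5]
r2 m[A→φ1] = [0, 0]
r2 m[E→φ2] = [0, 0]
r2 m[G→φ0] = [2, 6]
r2 m[G→φ1] = [1, 2]
r3 m[φ0→B] = [3, 7]
r3 m[φ0→G] = [5, 6]
r3 m[φ1→A] = [3, 7]
r3 m[φ1→G] = [2, 6]
r3 m[φ2→B] = [6, 0]
r3 m[φ2→E] = [5, 5]
r3 m[B→φ0] = [6, 0]
r3 m[B→φ2] = [1, 5]
r3 m[A→φ1] = [0, 0]
r3 m[E→φ2] = [0, 0]
r3 m[G→φ0] = [2, 6]
r3 m[G→φ1] = [1, 2]
r4 m[φ0→B] = [3, 7]
r4 m[φ0→G] = [5, 6]
r4 m[φ1→A] = [3, 7]
r4 m[φ1→G] = [2, 6]
r4 m[φ2→B] = [6, 0]
r4 m[φ2→E] = [5, 5]
r4 m[B→φ0] = [6, 0]
r4 m[B→φ2] = [3, 7]
r4 m[A→φ1] = [0, 0]
r4 m[E→φ2] = [0, 0]
r4 m[G→φ0] = [2, 6]
r4 m[G→φ1] = [5, 6]
r5 m[φ0→B] = [3, 7]
r5 m[φ0→G] = [5, 6]
r5 m[φ1→A] = [7, 11]
r5 m[φ1→G] = [2, 6]
r5 m[φ2→B] = [6, 0]
r5 m[φ2→E] = [7, 7]
r5 m[B→φ0] = [6, 0]
r5 m[B→φ2] = [3, 7]
r5 m[A→φ1] = [0, 0]
r5 m[E→φ2] = [0, 0]
r5 m[G→φ0] = [2, 6]
r5 m[G→φ1] = [5, 6]
r6 m[φ0→B] = [3, 7]
r6 m[φ0→G] = [5, 6]
r6 m[φ1→A] = [7, 11]
r6 m[φ1→G] = [2, 6]
r6 m[φ2→B] = [6, 0]
r6 m[φ2→E] = [7, 7]
r6 m[B→φ0] = [6, 0]
r6 m[B→φ2] = [3, 7]
r6 m[A→φ1] = [0, 0]
r6 m[E→φ2] = [0, 0]
r6 m[G→φ0] = [2, 6]
r6 m[G→φ1] = [5, 6]
fixed point reached at round 6
b[B] = ⊗ incoming = [9, 7]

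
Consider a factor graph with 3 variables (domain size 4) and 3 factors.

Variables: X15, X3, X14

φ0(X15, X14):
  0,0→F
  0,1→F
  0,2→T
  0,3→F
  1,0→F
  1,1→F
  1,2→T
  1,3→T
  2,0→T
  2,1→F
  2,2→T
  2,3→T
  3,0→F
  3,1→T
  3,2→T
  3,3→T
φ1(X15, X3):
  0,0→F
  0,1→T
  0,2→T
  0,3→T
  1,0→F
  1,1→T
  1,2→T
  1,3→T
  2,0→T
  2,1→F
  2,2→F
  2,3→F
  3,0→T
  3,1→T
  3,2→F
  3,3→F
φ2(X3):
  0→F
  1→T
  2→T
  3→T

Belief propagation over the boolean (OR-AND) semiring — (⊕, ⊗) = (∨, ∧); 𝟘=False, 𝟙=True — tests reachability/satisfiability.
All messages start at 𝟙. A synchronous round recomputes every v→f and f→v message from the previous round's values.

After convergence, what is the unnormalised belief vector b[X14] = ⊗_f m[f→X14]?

b[X14] = [F, T, T, T]

init: all messages = 𝟙 over 4 values
r1 m[φ0→X15] = [T, T, T, T]
r1 m[φ0→X14] = [T, T, T, T]
r1 m[φ1→X15] = [T, T, T, T]
r1 m[φ1→X3] = [T, T, T, T]
r1 m[φ2→X3] = [F, T, T, T]
r1 m[X15→φ0] = [T, T, T, T]
r1 m[X15→φ1] = [T, T, T, T]
r1 m[X3→φ1] = [T, T, T, T]
r1 m[X3→φ2] = [T, T, T, T]
r1 m[X14→φ0] = [T, T, T, T]
r2 m[φ0→X15] = [T, T, T, T]
r2 m[φ0→X14] = [T, T, T, T]
r2 m[φ1→X15] = [T, T, T, T]
r2 m[φ1→X3] = [T, T, T, T]
r2 m[φ2→X3] = [F, T, T, T]
r2 m[X15→φ0] = [T, T, T, T]
r2 m[X15→φ1] = [T, T, T, T]
r2 m[X3→φ1] = [F, T, T, T]
r2 m[X3→φ2] = [T, T, T, T]
r2 m[X14→φ0] = [T, T, T, T]
r3 m[φ0→X15] = [T, T, T, T]
r3 m[φ0→X14] = [T, T, T, T]
r3 m[φ1→X15] = [T, T, F, T]
r3 m[φ1→X3] = [T, T, T, T]
r3 m[φ2→X3] = [F, T, T, T]
r3 m[X15→φ0] = [T, T, T, T]
r3 m[X15→φ1] = [T, T, T, T]
r3 m[X3→φ1] = [F, T, T, T]
r3 m[X3→φ2] = [T, T, T, T]
r3 m[X14→φ0] = [T, T, T, T]
r4 m[φ0→X15] = [T, T, T, T]
r4 m[φ0→X14] = [T, T, T, T]
r4 m[φ1→X15] = [T, T, F, T]
r4 m[φ1→X3] = [T, T, T, T]
r4 m[φ2→X3] = [F, T, T, T]
r4 m[X15→φ0] = [T, T, F, T]
r4 m[X15→φ1] = [T, T, T, T]
r4 m[X3→φ1] = [F, T, T, T]
r4 m[X3→φ2] = [T, T, T, T]
r4 m[X14→φ0] = [T, T, T, T]
r5 m[φ0→X15] = [T, T, T, T]
r5 m[φ0→X14] = [F, T, T, T]
r5 m[φ1→X15] = [T, T, F, T]
r5 m[φ1→X3] = [T, T, T, T]
r5 m[φ2→X3] = [F, T, T, T]
r5 m[X15→φ0] = [T, T, F, T]
r5 m[X15→φ1] = [T, T, T, T]
r5 m[X3→φ1] = [F, T, T, T]
r5 m[X3→φ2] = [T, T, T, T]
r5 m[X14→φ0] = [T, T, T, T]
r6 m[φ0→X15] = [T, T, T, T]
r6 m[φ0→X14] = [F, T, T, T]
r6 m[φ1→X15] = [T, T, F, T]
r6 m[φ1→X3] = [T, T, T, T]
r6 m[φ2→X3] = [F, T, T, T]
r6 m[X15→φ0] = [T, T, F, T]
r6 m[X15→φ1] = [T, T, T, T]
r6 m[X3→φ1] = [F, T, T, T]
r6 m[X3→φ2] = [T, T, T, T]
r6 m[X14→φ0] = [T, T, T, T]
fixed point reached at round 6
b[X14] = ⊗ incoming = [F, T, T, T]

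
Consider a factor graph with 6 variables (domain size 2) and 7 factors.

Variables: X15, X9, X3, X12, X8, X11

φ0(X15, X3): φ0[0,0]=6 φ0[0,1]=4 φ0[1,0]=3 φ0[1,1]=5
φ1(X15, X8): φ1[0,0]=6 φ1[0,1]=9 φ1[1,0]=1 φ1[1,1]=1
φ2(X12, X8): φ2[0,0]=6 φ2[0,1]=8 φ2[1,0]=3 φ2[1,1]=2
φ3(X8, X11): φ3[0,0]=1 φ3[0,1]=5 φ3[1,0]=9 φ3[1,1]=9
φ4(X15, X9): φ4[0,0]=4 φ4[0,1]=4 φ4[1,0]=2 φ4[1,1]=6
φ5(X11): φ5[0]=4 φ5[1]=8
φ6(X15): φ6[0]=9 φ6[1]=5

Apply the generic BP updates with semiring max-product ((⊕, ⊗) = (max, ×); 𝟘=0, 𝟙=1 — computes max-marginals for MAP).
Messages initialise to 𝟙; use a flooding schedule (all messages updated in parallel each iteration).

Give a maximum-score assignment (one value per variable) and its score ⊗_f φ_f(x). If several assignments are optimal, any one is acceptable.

init: all messages = 𝟙 over 2 values
r1 m[φ0→X15] = [6, 5]
r1 m[φ0→X3] = [6, 5]
r1 m[φ1→X15] = [9, 1]
r1 m[φ1→X8] = [6, 9]
r1 m[φ2→X12] = [8, 3]
r1 m[φ2→X8] = [6, 8]
r1 m[φ3→X8] = [5, 9]
r1 m[φ3→X11] = [9, 9]
r1 m[φ4→X15] = [4, 6]
r1 m[φ4→X9] = [4, 6]
r1 m[φ5→X11] = [4, 8]
r1 m[φ6→X15] = [9, 5]
r1 m[X15→φ0] = [1, 1]
r1 m[X15→φ1] = [1, 1]
r1 m[X15→φ4] = [1, 1]
r1 m[X15→φ6] = [1, 1]
r1 m[X9→φ4] = [1, 1]
r1 m[X3→φ0] = [1, 1]
r1 m[X12→φ2] = [1, 1]
r1 m[X8→φ1] = [1, 1]
r1 m[X8→φ2] = [1, 1]
r1 m[X8→φ3] = [1, 1]
r1 m[X11→φ3] = [1, 1]
r1 m[X11→φ5] = [1, 1]
r2 m[φ0→X15] = [6, 5]
r2 m[φ0→X3] = [6, 5]
r2 m[φ1→X15] = [9, 1]
r2 m[φ1→X8] = [6, 9]
r2 m[φ2→X12] = [8, 3]
r2 m[φ2→X8] = [6, 8]
r2 m[φ3→X8] = [5, 9]
r2 m[φ3→X11] = [9, 9]
r2 m[φ4→X15] = [4, 6]
r2 m[φ4→X9] = [4, 6]
r2 m[φ5→X11] = [4, 8]
r2 m[φ6→X15] = [9, 5]
r2 m[X15→φ0] = [324, 30]
r2 m[X15→φ1] = [216, 150]
r2 m[X15→φ4] = [486, 25]
r2 m[X15→φ6] = [216, 30]
r2 m[X9→φ4] = [1, 1]
r2 m[X3→φ0] = [1, 1]
r2 m[X12→φ2] = [1, 1]
r2 m[X8→φ1] = [30, 72]
r2 m[X8→φ2] = [30, 81]
r2 m[X8→φ3] = [36, 72]
r2 m[X11→φ3] = [4, 8]
r2 m[X11→φ5] = [9, 9]
r3 m[φ0→X15] = [6, 5]
r3 m[φ0→X3] = [1944, 1296]
r3 m[φ1→X15] = [648, 72]
r3 m[φ1→X8] = [1296, 1944]
r3 m[φ2→X12] = [648, 162]
r3 m[φ2→X8] = [6, 8]
r3 m[φ3→X8] = [40, 72]
r3 m[φ3→X11] = [648, 648]
r3 m[φ4→X15] = [4, 6]
r3 m[φ4→X9] = [1944, 1944]
r3 m[φ5→X11] = [4, 8]
r3 m[φ6→X15] = [9, 5]
r3 m[X15→φ0] = [324, 30]
r3 m[X15→φ1] = [216, 150]
r3 m[X15→φ4] = [486, 25]
r3 m[X15→φ6] = [216, 30]
r3 m[X9→φ4] = [1, 1]
r3 m[X3→φ0] = [1, 1]
r3 m[X12→φ2] = [1, 1]
r3 m[X8→φ1] = [30, 72]
r3 m[X8→φ2] = [30, 81]
r3 m[X8→φ3] = [36, 72]
r3 m[X11→φ3] = [4, 8]
r3 m[X11→φ5] = [9, 9]
r4 m[φ0→X15] = [6, 5]
r4 m[φ0→X3] = [1944, 1296]
r4 m[φ1→X15] = [648, 72]
r4 m[φ1→X8] = [1296, 1944]
r4 m[φ2→X12] = [648, 162]
r4 m[φ2→X8] = [6, 8]
r4 m[φ3→X8] = [40, 72]
r4 m[φ3→X11] = [648, 648]
r4 m[φ4→X15] = [4, 6]
r4 m[φ4→X9] = [1944, 1944]
r4 m[φ5→X11] = [4, 8]
r4 m[φ6→X15] = [9, 5]
r4 m[X15→φ0] = [23328, 2160]
r4 m[X15→φ1] = [216, 150]
r4 m[X15→φ4] = [34992, 1800]
r4 m[X15→φ6] = [15552, 2160]
r4 m[X9→φ4] = [1, 1]
r4 m[X3→φ0] = [1, 1]
r4 m[X12→φ2] = [1, 1]
r4 m[X8→φ1] = [240, 576]
r4 m[X8→φ2] = [51840, 139968]
r4 m[X8→φ3] = [7776, 15552]
r4 m[X11→φ3] = [4, 8]
r4 m[X11→φ5] = [648, 648]
r5 m[φ0→X15] = [6, 5]
r5 m[φ0→X3] = [139968, 93312]
r5 m[φ1→X15] = [5184, 576]
r5 m[φ1→X8] = [1296, 1944]
r5 m[φ2→X12] = [1119744, 279936]
r5 m[φ2→X8] = [6, 8]
r5 m[φ3→X8] = [40, 72]
r5 m[φ3→X11] = [139968, 139968]
r5 m[φ4→X15] = [4, 6]
r5 m[φ4→X9] = [139968, 139968]
r5 m[φ5→X11] = [4, 8]
r5 m[φ6→X15] = [9, 5]
r5 m[X15→φ0] = [23328, 2160]
r5 m[X15→φ1] = [216, 150]
r5 m[X15→φ4] = [34992, 1800]
r5 m[X15→φ6] = [15552, 2160]
r5 m[X9→φ4] = [1, 1]
r5 m[X3→φ0] = [1, 1]
r5 m[X12→φ2] = [1, 1]
r5 m[X8→φ1] = [240, 576]
r5 m[X8→φ2] = [51840, 139968]
r5 m[X8→φ3] = [7776, 15552]
r5 m[X11→φ3] = [4, 8]
r5 m[X11→φ5] = [648, 648]
r6 m[φ0→X15] = [6, 5]
r6 m[φ0→X3] = [139968, 93312]
r6 m[φ1→X15] = [5184, 576]
r6 m[φ1→X8] = [1296, 1944]
r6 m[φ2→X12] = [1119744, 279936]
r6 m[φ2→X8] = [6, 8]
r6 m[φ3→X8] = [40, 72]
r6 m[φ3→X11] = [139968, 139968]
r6 m[φ4→X15] = [4, 6]
r6 m[φ4→X9] = [139968, 139968]
r6 m[φ5→X11] = [4, 8]
r6 m[φ6→X15] = [9, 5]
r6 m[X15→φ0] = [186624, 17280]
r6 m[X15→φ1] = [216, 150]
r6 m[X15→φ4] = [279936, 14400]
r6 m[X15→φ6] = [124416, 17280]
r6 m[X9→φ4] = [1, 1]
r6 m[X3→φ0] = [1, 1]
r6 m[X12→φ2] = [1, 1]
r6 m[X8→φ1] = [240, 576]
r6 m[X8→φ2] = [51840, 139968]
r6 m[X8→φ3] = [7776, 15552]
r6 m[X11→φ3] = [4, 8]
r6 m[X11→φ5] = [139968, 139968]
r7 m[φ0→X15] = [6, 5]
r7 m[φ0→X3] = [1119744, 746496]
r7 m[φ1→X15] = [5184, 576]
r7 m[φ1→X8] = [1296, 1944]
r7 m[φ2→X12] = [1119744, 279936]
r7 m[φ2→X8] = [6, 8]
r7 m[φ3→X8] = [40, 72]
r7 m[φ3→X11] = [139968, 139968]
r7 m[φ4→X15] = [4, 6]
r7 m[φ4→X9] = [1119744, 1119744]
r7 m[φ5→X11] = [4, 8]
r7 m[φ6→X15] = [9, 5]
r7 m[X15→φ0] = [186624, 17280]
r7 m[X15→φ1] = [216, 150]
r7 m[X15→φ4] = [279936, 14400]
r7 m[X15→φ6] = [124416, 17280]
r7 m[X9→φ4] = [1, 1]
r7 m[X3→φ0] = [1, 1]
r7 m[X12→φ2] = [1, 1]
r7 m[X8→φ1] = [240, 576]
r7 m[X8→φ2] = [51840, 139968]
r7 m[X8→φ3] = [7776, 15552]
r7 m[X11→φ3] = [4, 8]
r7 m[X11→φ5] = [139968, 139968]
r8 m[φ0→X15] = [6, 5]
r8 m[φ0→X3] = [1119744, 746496]
r8 m[φ1→X15] = [5184, 576]
r8 m[φ1→X8] = [1296, 1944]
r8 m[φ2→X12] = [1119744, 279936]
r8 m[φ2→X8] = [6, 8]
r8 m[φ3→X8] = [40, 72]
r8 m[φ3→X11] = [139968, 139968]
r8 m[φ4→X15] = [4, 6]
r8 m[φ4→X9] = [1119744, 1119744]
r8 m[φ5→X11] = [4, 8]
r8 m[φ6→X15] = [9, 5]
r8 m[X15→φ0] = [186624, 17280]
r8 m[X15→φ1] = [216, 150]
r8 m[X15→φ4] = [279936, 14400]
r8 m[X15→φ6] = [124416, 17280]
r8 m[X9→φ4] = [1, 1]
r8 m[X3→φ0] = [1, 1]
r8 m[X12→φ2] = [1, 1]
r8 m[X8→φ1] = [240, 576]
r8 m[X8→φ2] = [51840, 139968]
r8 m[X8→φ3] = [7776, 15552]
r8 m[X11→φ3] = [4, 8]
r8 m[X11→φ5] = [139968, 139968]
fixed point reached at round 8
traceback from X15: (X15=0, X9=0, X3=0, X12=0, X8=1, X11=1), score=1119744

assignment: (X15=0, X9=0, X3=0, X12=0, X8=1, X11=1); score = 1119744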